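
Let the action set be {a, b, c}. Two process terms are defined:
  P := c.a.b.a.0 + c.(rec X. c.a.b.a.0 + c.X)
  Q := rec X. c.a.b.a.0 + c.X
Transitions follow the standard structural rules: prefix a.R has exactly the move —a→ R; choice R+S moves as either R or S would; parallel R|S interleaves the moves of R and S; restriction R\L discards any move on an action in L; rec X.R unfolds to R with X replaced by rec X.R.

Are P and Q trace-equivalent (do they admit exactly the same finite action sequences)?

traces(P) = traces(Q)

Reachable graph of P (6 states):
  u0 = c.a.b.a.0 + c.(rec X. c.a.b.a.0 + c.X) | —c→ u1, —c→ u2
  u1 = a.b.a.0 | —a→ u3
  u2 = rec X. c.a.b.a.0 + c.X | —c→ u1, —c→ u2
  u3 = b.a.0 | —b→ u4
  u4 = a.0 | —a→ u5
  u5 = 0 | ·
Reachable graph of Q (5 states):
  v0 = rec X. c.a.b.a.0 + c.X | —c→ v0, —c→ v1
  v1 = a.b.a.0 | —a→ v2
  v2 = b.a.0 | —b→ v3
  v3 = a.0 | —a→ v4
  v4 = 0 | ·
Coarsest stable partition (strong bisimilarity classes):
  B0 = {u0, u2, v0}
  B1 = {u1, v1}
  B2 = {u3, v2}
  B3 = {u4, v3}
  B4 = {u5, v4}
u0 ∈ B0, v0 ∈ B0 → same block
Bisimilar ⇒ trace-equivalent.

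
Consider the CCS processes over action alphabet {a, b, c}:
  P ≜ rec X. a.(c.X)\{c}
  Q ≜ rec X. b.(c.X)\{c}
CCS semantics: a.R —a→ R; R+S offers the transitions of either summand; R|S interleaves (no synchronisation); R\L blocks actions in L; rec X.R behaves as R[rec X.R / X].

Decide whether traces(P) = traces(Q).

P's transition system — 2 states:
  s0 = rec X. a.(c.X)\{c} | -a-> s1
  s1 = (c.(rec X. a.(c.X)\{c}))\{c} | ·
Q's transition system — 2 states:
  t0 = rec X. b.(c.X)\{c} | -b-> t1
  t1 = (c.(rec X. b.(c.X)\{c}))\{c} | ·
Executing a from P (initial set {s0}):
  [1] a ⇒ {s1}
  P completes σ.
Executing a from Q (initial set {t0}):
  [1] a ⇒ no successor for Q

NO — witness ⟨a⟩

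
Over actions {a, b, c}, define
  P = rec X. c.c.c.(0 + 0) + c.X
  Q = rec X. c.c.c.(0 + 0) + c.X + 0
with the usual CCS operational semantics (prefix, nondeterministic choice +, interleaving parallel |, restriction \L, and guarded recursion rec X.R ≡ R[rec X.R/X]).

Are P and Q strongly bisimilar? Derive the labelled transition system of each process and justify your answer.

bisimilar

P's transition system — 4 states:
  p0 = rec X. c.c.c.(0 + 0) + c.X ⊢ =c=> p0, =c=> p1
  p1 = c.c.(0 + 0) ⊢ =c=> p2
  p2 = c.(0 + 0) ⊢ =c=> p3
  p3 = 0 + 0 ⊢ (no moves)
Q's transition system — 4 states:
  q0 = rec X. c.c.c.(0 + 0) + c.X + 0 ⊢ =c=> q0, =c=> q1
  q1 = c.c.(0 + 0) ⊢ =c=> q2
  q2 = c.(0 + 0) ⊢ =c=> q3
  q3 = 0 + 0 ⊢ (no moves)
Partition-refinement fixed point:
  B0 = {p0, q0}
  B1 = {p1, q1}
  B2 = {p2, q2}
  B3 = {p3, q3}
p0 ∈ B0, q0 ∈ B0 → same block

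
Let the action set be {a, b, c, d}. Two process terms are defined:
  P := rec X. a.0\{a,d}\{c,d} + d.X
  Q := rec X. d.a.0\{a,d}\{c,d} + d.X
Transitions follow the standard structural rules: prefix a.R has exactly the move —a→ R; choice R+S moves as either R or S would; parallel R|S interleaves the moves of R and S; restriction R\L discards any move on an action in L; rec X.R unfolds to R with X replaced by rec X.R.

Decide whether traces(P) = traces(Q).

trace-distinct — witness ⟨a⟩

P's transition system — 2 states:
  u0 = rec X. a.0\{a,d}\{c,d} + d.X → =a=> u1, =d=> u0
  u1 = 0\{a,d}\{c,d} → ·
Q's transition system — 3 states:
  v0 = rec X. d.a.0\{a,d}\{c,d} + d.X → =d=> v0, =d=> v1
  v1 = a.0\{a,d}\{c,d} → =a=> v2
  v2 = 0\{a,d}\{c,d} → ·
Run σ = ⟨a⟩ on P: start {u0}
  [1] a ⇒ {u1}
  — P admits the full trace.
Run σ = ⟨a⟩ on Q: start {v0}
  [1] a ⇒ ∅ (Q stuck)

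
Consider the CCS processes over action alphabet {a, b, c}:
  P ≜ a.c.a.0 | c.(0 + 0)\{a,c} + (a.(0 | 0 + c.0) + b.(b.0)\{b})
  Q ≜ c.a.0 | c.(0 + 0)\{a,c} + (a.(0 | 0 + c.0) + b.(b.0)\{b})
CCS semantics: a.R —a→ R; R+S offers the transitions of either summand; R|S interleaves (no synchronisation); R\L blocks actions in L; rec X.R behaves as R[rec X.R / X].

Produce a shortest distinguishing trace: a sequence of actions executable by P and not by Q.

aca

LTS(P): 11 reachable states
  u0 = a.c.a.0 | c.(0 + 0)\{a,c} + (a.(0 | 0 + c.0) + b.(b.0)\{b}) ⊢ ··a··> u1, ··a··> u2, ··b··> u3, ··c··> u4
  u1 = 0 | 0 + c.0 ⊢ ··c··> u5
  u2 = c.a.0 | c.(0 + 0)\{a,c} ⊢ ··c··> u6, ··c··> u7
  u3 = (b.0)\{b} ⊢ deadlocked
  u4 = a.c.a.0 | (0 + 0)\{a,c} ⊢ ··a··> u7
  u5 = 0 ⊢ deadlocked
  u6 = a.0 | c.(0 + 0)\{a,c} ⊢ ··a··> u8, ··c··> u9
  u7 = c.a.0 | (0 + 0)\{a,c} ⊢ ··c··> u9
  u8 = 0 | c.(0 + 0)\{a,c} ⊢ ··c··> u10
  u9 = a.0 | (0 + 0)\{a,c} ⊢ ··a··> u10
  u10 = 0 | (0 + 0)\{a,c} ⊢ deadlocked
LTS(Q): 9 reachable states
  v0 = c.a.0 | c.(0 + 0)\{a,c} + (a.(0 | 0 + c.0) + b.(b.0)\{b}) ⊢ ··a··> v1, ··b··> v2, ··c··> v3, ··c··> v4
  v1 = 0 | 0 + c.0 ⊢ ··c··> v5
  v2 = (b.0)\{b} ⊢ deadlocked
  v3 = a.0 | c.(0 + 0)\{a,c} ⊢ ··a··> v6, ··c··> v7
  v4 = c.a.0 | (0 + 0)\{a,c} ⊢ ··c··> v7
  v5 = 0 ⊢ deadlocked
  v6 = 0 | c.(0 + 0)\{a,c} ⊢ ··c··> v8
  v7 = a.0 | (0 + 0)\{a,c} ⊢ ··a··> v8
  v8 = 0 | (0 + 0)\{a,c} ⊢ deadlocked
Run σ = ⟨aca⟩ on P: start {u0}
  [1] a ⇒ {u1, u2}
  [2] c ⇒ {u5, u6, u7}
  [3] a ⇒ {u8}
  P completes σ.
Run σ = ⟨aca⟩ on Q: start {v0}
  [1] a ⇒ {v1}
  [2] c ⇒ {v5}
  [3] a ⇒ ∅  — Q cannot continue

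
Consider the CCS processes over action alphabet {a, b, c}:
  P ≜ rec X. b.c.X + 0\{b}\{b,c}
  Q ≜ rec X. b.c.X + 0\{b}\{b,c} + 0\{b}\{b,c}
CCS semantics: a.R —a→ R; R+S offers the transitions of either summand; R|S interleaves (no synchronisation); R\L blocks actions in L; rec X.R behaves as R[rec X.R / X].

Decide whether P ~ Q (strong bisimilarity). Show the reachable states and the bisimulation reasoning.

P ~ Q

LTS(P): 2 reachable states
  u0 = rec X. b.c.X + 0\{b}\{b,c} → -b-> u1
  u1 = c.(rec X. b.c.X + 0\{b}\{b,c}) → -c-> u0
LTS(Q): 2 reachable states
  v0 = rec X. b.c.X + 0\{b}\{b,c} + 0\{b}\{b,c} → -b-> v1
  v1 = c.(rec X. b.c.X + 0\{b}\{b,c} + 0\{b}\{b,c}) → -c-> v0
Coarsest stable partition (strong bisimilarity classes):
  B0 = {u0, v0}
  B1 = {u1, v1}
u0 ∈ B0, v0 ∈ B0 → same block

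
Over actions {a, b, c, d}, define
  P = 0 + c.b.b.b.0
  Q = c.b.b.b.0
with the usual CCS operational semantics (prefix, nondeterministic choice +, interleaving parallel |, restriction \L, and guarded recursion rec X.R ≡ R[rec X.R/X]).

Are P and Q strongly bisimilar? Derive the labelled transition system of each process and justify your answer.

LTS(P): 5 reachable states
  s0 = 0 + c.b.b.b.0 has moves --c--▸ s1
  s1 = b.b.b.0 has moves --b--▸ s2
  s2 = b.b.0 has moves --b--▸ s3
  s3 = b.0 has moves --b--▸ s4
  s4 = 0 has moves deadlocked
LTS(Q): 5 reachable states
  t0 = c.b.b.b.0 has moves --c--▸ t1
  t1 = b.b.b.0 has moves --b--▸ t2
  t2 = b.b.0 has moves --b--▸ t3
  t3 = b.0 has moves --b--▸ t4
  t4 = 0 has moves deadlocked
Bisimilarity quotient blocks:
  B0 = {s0, t0}
  B1 = {s1, t1}
  B2 = {s2, t2}
  B3 = {s3, t3}
  B4 = {s4, t4}
s0 ∈ B0, t0 ∈ B0 → same block

P ~ Q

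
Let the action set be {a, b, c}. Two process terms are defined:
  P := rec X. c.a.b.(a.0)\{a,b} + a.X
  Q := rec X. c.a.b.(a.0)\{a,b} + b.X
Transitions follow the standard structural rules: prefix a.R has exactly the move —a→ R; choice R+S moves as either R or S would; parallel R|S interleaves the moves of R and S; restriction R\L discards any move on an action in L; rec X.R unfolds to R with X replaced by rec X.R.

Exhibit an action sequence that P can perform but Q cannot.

a

Reachable graph of P (4 states):
  s0 = rec X. c.a.b.(a.0)\{a,b} + a.X → —a→ s0, —c→ s1
  s1 = a.b.(a.0)\{a,b} → —a→ s2
  s2 = b.(a.0)\{a,b} → —b→ s3
  s3 = (a.0)\{a,b} → ·
Reachable graph of Q (4 states):
  t0 = rec X. c.a.b.(a.0)\{a,b} + b.X → —b→ t0, —c→ t1
  t1 = a.b.(a.0)\{a,b} → —a→ t2
  t2 = b.(a.0)\{a,b} → —b→ t3
  t3 = (a.0)\{a,b} → ·
Executing a from P (initial set {s0}):
  after a @ step 1: {s0}
  P completes σ.
Executing a from Q (initial set {t0}):
  after a @ step 1: no successor for Q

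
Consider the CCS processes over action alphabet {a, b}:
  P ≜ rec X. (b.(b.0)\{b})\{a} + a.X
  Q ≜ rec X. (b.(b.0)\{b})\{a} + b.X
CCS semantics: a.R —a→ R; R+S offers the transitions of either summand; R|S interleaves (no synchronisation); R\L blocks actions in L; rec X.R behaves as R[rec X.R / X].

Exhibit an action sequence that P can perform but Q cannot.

a

LTS(P): 2 reachable states
  m0 = rec X. (b.(b.0)\{b})\{a} + a.X :: -a-> m0, -b-> m1
  m1 = (b.0)\{b}\{a} :: ∅
LTS(Q): 2 reachable states
  n0 = rec X. (b.(b.0)\{b})\{a} + b.X :: -b-> n0, -b-> n1
  n1 = (b.0)\{b}\{a} :: ∅
Executing a from P (initial set {m0}):
  after a @ step 1: {m0}
  — P admits the full trace.
Executing a from Q (initial set {n0}):
  after a @ step 1: no successor for Q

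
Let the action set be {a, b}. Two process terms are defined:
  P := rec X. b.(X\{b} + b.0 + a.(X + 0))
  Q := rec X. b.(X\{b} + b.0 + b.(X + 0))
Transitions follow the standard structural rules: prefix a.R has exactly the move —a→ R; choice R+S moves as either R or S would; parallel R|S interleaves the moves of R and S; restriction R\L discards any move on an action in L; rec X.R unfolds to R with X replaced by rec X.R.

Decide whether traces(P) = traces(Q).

Reachable graph of P (4 states):
  p0 = rec X. b.(X\{b} + b.0 + a.(X + 0)) :: —b→ p1
  p1 = (rec X. b.(X\{b} + b.0 + a.(X + 0)))\{b} + b.0 + a.((rec X. b.(X\{b} + b.0 + a.(X + 0))) + 0) :: —a→ p2, —b→ p3
  p2 = (rec X. b.(X\{b} + b.0 + a.(X + 0))) + 0 :: —b→ p1
  p3 = 0 :: stopped
Reachable graph of Q (4 states):
  q0 = rec X. b.(X\{b} + b.0 + b.(X + 0)) :: —b→ q1
  q1 = (rec X. b.(X\{b} + b.0 + b.(X + 0)))\{b} + b.0 + b.((rec X. b.(X\{b} + b.0 + b.(X + 0))) + 0) :: —b→ q2, —b→ q3
  q2 = (rec X. b.(X\{b} + b.0 + b.(X + 0))) + 0 :: —b→ q1
  q3 = 0 :: stopped
Trace ⟨ba⟩ through P, begin at {p0}:
  [1] b ⇒ {p1}
  [2] a ⇒ {p2}
  — P admits the full trace.
Trace ⟨ba⟩ through Q, begin at {q0}:
  [1] b ⇒ {q1}
  [2] a ⇒ ∅ (Q stuck)

trace-distinct — witness ⟨ba⟩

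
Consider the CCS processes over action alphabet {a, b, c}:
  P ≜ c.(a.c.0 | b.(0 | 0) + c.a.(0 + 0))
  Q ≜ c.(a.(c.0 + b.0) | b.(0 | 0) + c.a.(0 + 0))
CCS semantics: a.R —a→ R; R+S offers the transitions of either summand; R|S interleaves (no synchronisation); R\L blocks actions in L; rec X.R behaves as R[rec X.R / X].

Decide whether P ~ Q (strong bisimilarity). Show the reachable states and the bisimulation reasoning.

LTS(P): 9 reachable states
  p0 = c.(a.c.0 | b.(0 | 0) + c.a.(0 + 0)) ⊢ =c=> p1
  p1 = a.c.0 | b.(0 | 0) + c.a.(0 + 0) ⊢ =a=> p2, =b=> p3, =c=> p4
  p2 = c.0 | b.(0 | 0) ⊢ =b=> p5, =c=> p6
  p3 = a.c.0 | (0 | 0) ⊢ =a=> p5
  p4 = a.(0 + 0) ⊢ =a=> p7
  p5 = c.0 | (0 | 0) ⊢ =c=> p8
  p6 = 0 | b.(0 | 0) ⊢ =b=> p8
  p7 = 0 + 0 ⊢ stopped
  p8 = 0 | (0 | 0) ⊢ stopped
LTS(Q): 9 reachable states
  q0 = c.(a.(c.0 + b.0) | b.(0 | 0) + c.a.(0 + 0)) ⊢ =c=> q1
  q1 = a.(c.0 + b.0) | b.(0 | 0) + c.a.(0 + 0) ⊢ =a=> q2, =b=> q3, =c=> q4
  q2 = (c.0 + b.0) | b.(0 | 0) ⊢ =b=> q5, =b=> q6, =c=> q6
  q3 = a.(c.0 + b.0) | (0 | 0) ⊢ =a=> q5
  q4 = a.(0 + 0) ⊢ =a=> q7
  q5 = (c.0 + b.0) | (0 | 0) ⊢ =b=> q8, =c=> q8
  q6 = 0 | b.(0 | 0) ⊢ =b=> q8
  q7 = 0 + 0 ⊢ stopped
  q8 = 0 | (0 | 0) ⊢ stopped
Coarsest stable partition (strong bisimilarity classes):
  B0 = {p0}
  B1 = {p1}
  B2 = {p4, q4}
  B3 = {p7, p8, q7, q8}
  B4 = {p2}
  B5 = {p6, q6}
  B6 = {p5}
  B7 = {p3}
  B8 = {q0}
  B9 = {q1}
  B10 = {q2}
  B11 = {q5}
  B12 = {q3}
p0 ∈ B0, q0 ∈ B8 → different blocks

not bisimilar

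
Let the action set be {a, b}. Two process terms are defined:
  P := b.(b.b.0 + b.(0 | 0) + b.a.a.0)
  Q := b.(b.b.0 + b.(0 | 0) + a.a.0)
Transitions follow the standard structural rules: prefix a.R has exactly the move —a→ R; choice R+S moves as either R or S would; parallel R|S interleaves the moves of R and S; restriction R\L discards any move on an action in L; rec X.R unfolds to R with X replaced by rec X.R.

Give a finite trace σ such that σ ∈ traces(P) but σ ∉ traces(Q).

Reachable graph of P (7 states):
  m0 = b.(b.b.0 + b.(0 | 0) + b.a.a.0) has moves =b=> m1
  m1 = b.b.0 + b.(0 | 0) + b.a.a.0 has moves =b=> m2, =b=> m3, =b=> m4
  m2 = 0 | 0 has moves stopped
  m3 = a.a.0 has moves =a=> m5
  m4 = b.0 has moves =b=> m6
  m5 = a.0 has moves =a=> m6
  m6 = 0 has moves stopped
Reachable graph of Q (6 states):
  n0 = b.(b.b.0 + b.(0 | 0) + a.a.0) has moves =b=> n1
  n1 = b.b.0 + b.(0 | 0) + a.a.0 has moves =a=> n2, =b=> n3, =b=> n4
  n2 = a.0 has moves =a=> n5
  n3 = 0 | 0 has moves stopped
  n4 = b.0 has moves =b=> n5
  n5 = 0 has moves stopped
Trace ⟨bba⟩ through P, begin at {m0}:
  after b @ step 1: {m1}
  after b @ step 2: {m2, m3, m4}
  after a @ step 3: {m5}
  ✓ P
Trace ⟨bba⟩ through Q, begin at {n0}:
  after b @ step 1: {n1}
  after b @ step 2: {n3, n4}
  after a @ step 3: ∅  — Q cannot continue

bba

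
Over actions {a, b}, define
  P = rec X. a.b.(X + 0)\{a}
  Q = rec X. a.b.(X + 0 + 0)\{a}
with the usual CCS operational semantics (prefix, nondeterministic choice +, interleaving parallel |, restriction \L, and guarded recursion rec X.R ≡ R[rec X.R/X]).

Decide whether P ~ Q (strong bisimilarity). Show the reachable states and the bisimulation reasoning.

Reachable graph of P (3 states):
  u0 = rec X. a.b.(X + 0)\{a} ⊢ ··a··> u1
  u1 = b.((rec X. a.b.(X + 0)\{a}) + 0)\{a} ⊢ ··b··> u2
  u2 = ((rec X. a.b.(X + 0)\{a}) + 0)\{a} ⊢ stopped
Reachable graph of Q (3 states):
  v0 = rec X. a.b.(X + 0 + 0)\{a} ⊢ ··a··> v1
  v1 = b.((rec X. a.b.(X + 0 + 0)\{a}) + 0 + 0)\{a} ⊢ ··b··> v2
  v2 = ((rec X. a.b.(X + 0 + 0)\{a}) + 0 + 0)\{a} ⊢ stopped
Partition-refinement fixed point:
  B0 = {u0, v0}
  B1 = {u1, v1}
  B2 = {u2, v2}
u0 ∈ B0, v0 ∈ B0 → same block

bisimilar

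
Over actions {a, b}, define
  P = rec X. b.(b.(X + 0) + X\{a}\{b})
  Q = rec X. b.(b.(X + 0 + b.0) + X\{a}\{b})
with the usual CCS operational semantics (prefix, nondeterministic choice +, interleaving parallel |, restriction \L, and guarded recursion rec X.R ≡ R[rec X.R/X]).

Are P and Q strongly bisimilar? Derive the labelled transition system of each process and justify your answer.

not bisimilar

Reachable graph of P (3 states):
  m0 = rec X. b.(b.(X + 0) + X\{a}\{b}) → -b-> m1
  m1 = b.((rec X. b.(b.(X + 0) + X\{a}\{b})) + 0) + (rec X. b.(b.(X + 0) + X\{a}\{b}))\{a}\{b} → -b-> m2
  m2 = (rec X. b.(b.(X + 0) + X\{a}\{b})) + 0 → -b-> m1
Reachable graph of Q (4 states):
  n0 = rec X. b.(b.(X + 0 + b.0) + X\{a}\{b}) → -b-> n1
  n1 = b.((rec X. b.(b.(X + 0 + b.0) + X\{a}\{b})) + 0 + b.0) + (rec X. b.(b.(X + 0 + b.0) + X\{a}\{b}))\{a}\{b} → -b-> n2
  n2 = (rec X. b.(b.(X + 0 + b.0) + X\{a}\{b})) + 0 + b.0 → -b-> n1, -b-> n3
  n3 = 0 → (no moves)
Coarsest stable partition (strong bisimilarity classes):
  B0 = {m0, m1, m2}
  B1 = {n0}
  B2 = {n1}
  B3 = {n2}
  B4 = {n3}
m0 ∈ B0, n0 ∈ B1 → different blocks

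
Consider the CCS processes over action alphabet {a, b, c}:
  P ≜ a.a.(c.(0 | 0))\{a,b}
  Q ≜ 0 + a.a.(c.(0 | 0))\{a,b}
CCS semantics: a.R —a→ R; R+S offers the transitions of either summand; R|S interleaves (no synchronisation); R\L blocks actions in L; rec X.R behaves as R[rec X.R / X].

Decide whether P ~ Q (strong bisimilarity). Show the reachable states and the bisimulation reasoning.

LTS(P): 4 reachable states
  s0 = a.a.(c.(0 | 0))\{a,b} → ··a··> s1
  s1 = a.(c.(0 | 0))\{a,b} → ··a··> s2
  s2 = (c.(0 | 0))\{a,b} → ··c··> s3
  s3 = (0 | 0)\{a,b} → deadlocked
LTS(Q): 4 reachable states
  t0 = 0 + a.a.(c.(0 | 0))\{a,b} → ··a··> t1
  t1 = a.(c.(0 | 0))\{a,b} → ··a··> t2
  t2 = (c.(0 | 0))\{a,b} → ··c··> t3
  t3 = (0 | 0)\{a,b} → deadlocked
Bisimilarity quotient blocks:
  B0 = {s0, t0}
  B1 = {s1, t1}
  B2 = {s2, t2}
  B3 = {s3, t3}
s0 ∈ B0, t0 ∈ B0 → same block

P ~ Q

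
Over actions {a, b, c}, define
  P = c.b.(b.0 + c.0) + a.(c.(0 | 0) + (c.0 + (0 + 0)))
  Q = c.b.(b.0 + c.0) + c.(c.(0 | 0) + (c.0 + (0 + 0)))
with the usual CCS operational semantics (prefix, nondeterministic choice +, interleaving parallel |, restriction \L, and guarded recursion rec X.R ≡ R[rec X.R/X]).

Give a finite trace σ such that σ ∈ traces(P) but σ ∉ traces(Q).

Reachable graph of P (6 states):
  s0 = c.b.(b.0 + c.0) + a.(c.(0 | 0) + (c.0 + (0 + 0))) :: --a--▸ s1, --c--▸ s2
  s1 = c.(0 | 0) + (c.0 + (0 + 0)) :: --c--▸ s3, --c--▸ s4
  s2 = b.(b.0 + c.0) :: --b--▸ s5
  s3 = 0 :: deadlocked
  s4 = 0 | 0 :: deadlocked
  s5 = b.0 + c.0 :: --b--▸ s3, --c--▸ s3
Reachable graph of Q (6 states):
  t0 = c.b.(b.0 + c.0) + c.(c.(0 | 0) + (c.0 + (0 + 0))) :: --c--▸ t1, --c--▸ t2
  t1 = b.(b.0 + c.0) :: --b--▸ t3
  t2 = c.(0 | 0) + (c.0 + (0 + 0)) :: --c--▸ t4, --c--▸ t5
  t3 = b.0 + c.0 :: --b--▸ t4, --c--▸ t4
  t4 = 0 :: deadlocked
  t5 = 0 | 0 :: deadlocked
Executing a from P (initial set {s0}):
  step 1 (a): {s1}
  — P admits the full trace.
Executing a from Q (initial set {t0}):
  step 1 (a): ∅  — Q cannot continue

a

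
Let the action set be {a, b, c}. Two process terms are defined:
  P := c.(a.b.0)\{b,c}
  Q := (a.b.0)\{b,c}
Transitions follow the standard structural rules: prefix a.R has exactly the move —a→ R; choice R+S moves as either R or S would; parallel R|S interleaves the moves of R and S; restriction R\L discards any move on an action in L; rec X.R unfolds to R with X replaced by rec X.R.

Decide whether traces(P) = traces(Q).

LTS(P): 3 reachable states
  u0 = c.(a.b.0)\{b,c} ⊢ —c→ u1
  u1 = (a.b.0)\{b,c} ⊢ —a→ u2
  u2 = (b.0)\{b,c} ⊢ ·
LTS(Q): 2 reachable states
  v0 = (a.b.0)\{b,c} ⊢ —a→ v1
  v1 = (b.0)\{b,c} ⊢ ·
Executing c from P (initial set {u0}):
  after c @ step 1: {u1}
  — P admits the full trace.
Executing c from Q (initial set {v0}):
  after c @ step 1: no successor for Q

trace-distinct — witness ⟨c⟩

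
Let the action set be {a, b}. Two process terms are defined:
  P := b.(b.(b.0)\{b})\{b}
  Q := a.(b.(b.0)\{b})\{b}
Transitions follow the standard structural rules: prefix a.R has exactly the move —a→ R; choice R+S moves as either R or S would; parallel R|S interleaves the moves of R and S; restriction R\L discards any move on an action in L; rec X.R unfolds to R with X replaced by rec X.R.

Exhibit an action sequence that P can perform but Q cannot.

P's transition system — 2 states:
  u0 = b.(b.(b.0)\{b})\{b} | -b-> u1
  u1 = (b.(b.0)\{b})\{b} | ∅
Q's transition system — 2 states:
  v0 = a.(b.(b.0)\{b})\{b} | -a-> v1
  v1 = (b.(b.0)\{b})\{b} | ∅
Run σ = ⟨b⟩ on P: start {u0}
  after b @ step 1: {u1}
  — P admits the full trace.
Run σ = ⟨b⟩ on Q: start {v0}
  after b @ step 1: no successor for Q

b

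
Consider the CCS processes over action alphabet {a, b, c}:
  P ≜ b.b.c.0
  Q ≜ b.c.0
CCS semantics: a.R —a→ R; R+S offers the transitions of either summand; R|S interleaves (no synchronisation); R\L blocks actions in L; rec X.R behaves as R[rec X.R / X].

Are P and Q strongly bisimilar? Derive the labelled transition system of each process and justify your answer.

Reachable graph of P (4 states):
  p0 = b.b.c.0 :: --b--▸ p1
  p1 = b.c.0 :: --b--▸ p2
  p2 = c.0 :: --c--▸ p3
  p3 = 0 :: ·
Reachable graph of Q (3 states):
  q0 = b.c.0 :: --b--▸ q1
  q1 = c.0 :: --c--▸ q2
  q2 = 0 :: ·
Coarsest stable partition (strong bisimilarity classes):
  B0 = {p0}
  B1 = {p1, q0}
  B2 = {p2, q1}
  B3 = {p3, q2}
p0 ∈ B0, q0 ∈ B1 → different blocks

P ≁ Q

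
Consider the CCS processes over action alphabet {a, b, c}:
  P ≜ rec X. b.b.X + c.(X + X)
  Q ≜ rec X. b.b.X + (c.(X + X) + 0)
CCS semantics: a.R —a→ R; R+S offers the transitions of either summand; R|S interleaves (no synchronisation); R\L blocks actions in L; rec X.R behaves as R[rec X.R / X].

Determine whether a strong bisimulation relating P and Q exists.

Reachable graph of P (3 states):
  p0 = rec X. b.b.X + c.(X + X) → --b--▸ p1, --c--▸ p2
  p1 = b.(rec X. b.b.X + c.(X + X)) → --b--▸ p0
  p2 = (rec X. b.b.X + c.(X + X)) + (rec X. b.b.X + c.(X + X)) → --b--▸ p1, --c--▸ p2
Reachable graph of Q (3 states):
  q0 = rec X. b.b.X + (c.(X + X) + 0) → --b--▸ q1, --c--▸ q2
  q1 = b.(rec X. b.b.X + (c.(X + X) + 0)) → --b--▸ q0
  q2 = (rec X. b.b.X + (c.(X + X) + 0)) + (rec X. b.b.X + (c.(X + X) + 0)) → --b--▸ q1, --c--▸ q2
Bisimilarity quotient blocks:
  B0 = {p0, p2, q0, q2}
  B1 = {p1, q1}
p0 ∈ B0, q0 ∈ B0 → same block

bisimilar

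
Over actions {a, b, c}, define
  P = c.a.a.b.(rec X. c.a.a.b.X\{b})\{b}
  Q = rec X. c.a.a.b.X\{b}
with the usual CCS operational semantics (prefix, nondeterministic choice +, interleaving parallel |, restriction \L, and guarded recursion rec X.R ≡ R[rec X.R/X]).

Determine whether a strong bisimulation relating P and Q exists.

P ~ Q

LTS(P): 8 reachable states
  p0 = c.a.a.b.(rec X. c.a.a.b.X\{b})\{b} → --c--▸ p1
  p1 = a.a.b.(rec X. c.a.a.b.X\{b})\{b} → --a--▸ p2
  p2 = a.b.(rec X. c.a.a.b.X\{b})\{b} → --a--▸ p3
  p3 = b.(rec X. c.a.a.b.X\{b})\{b} → --b--▸ p4
  p4 = (rec X. c.a.a.b.X\{b})\{b} → --c--▸ p5
  p5 = (a.a.b.(rec X. c.a.a.b.X\{b})\{b})\{b} → --a--▸ p6
  p6 = (a.b.(rec X. c.a.a.b.X\{b})\{b})\{b} → --a--▸ p7
  p7 = (b.(rec X. c.a.a.b.X\{b})\{b})\{b} → (no moves)
LTS(Q): 8 reachable states
  q0 = rec X. c.a.a.b.X\{b} → --c--▸ q1
  q1 = a.a.b.(rec X. c.a.a.b.X\{b})\{b} → --a--▸ q2
  q2 = a.b.(rec X. c.a.a.b.X\{b})\{b} → --a--▸ q3
  q3 = b.(rec X. c.a.a.b.X\{b})\{b} → --b--▸ q4
  q4 = (rec X. c.a.a.b.X\{b})\{b} → --c--▸ q5
  q5 = (a.a.b.(rec X. c.a.a.b.X\{b})\{b})\{b} → --a--▸ q6
  q6 = (a.b.(rec X. c.a.a.b.X\{b})\{b})\{b} → --a--▸ q7
  q7 = (b.(rec X. c.a.a.b.X\{b})\{b})\{b} → (no moves)
Bisimilarity quotient blocks:
  B0 = {p0, q0}
  B1 = {p1, q1}
  B2 = {p2, q2}
  B3 = {p3, q3}
  B4 = {p4, q4}
  B5 = {p5, q5}
  B6 = {p6, q6}
  B7 = {p7, q7}
p0 ∈ B0, q0 ∈ B0 → same block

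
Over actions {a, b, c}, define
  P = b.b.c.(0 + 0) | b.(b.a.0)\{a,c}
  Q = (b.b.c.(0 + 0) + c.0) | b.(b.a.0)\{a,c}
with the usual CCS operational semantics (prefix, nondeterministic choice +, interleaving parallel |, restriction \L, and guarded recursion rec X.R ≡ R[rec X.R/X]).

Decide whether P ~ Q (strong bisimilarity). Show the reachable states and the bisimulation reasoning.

LTS(P): 12 reachable states
  m0 = b.b.c.(0 + 0) | b.(b.a.0)\{a,c} has moves -b-> m1, -b-> m2
  m1 = b.b.c.(0 + 0) | (b.a.0)\{a,c} has moves -b-> m3, -b-> m4
  m2 = b.c.(0 + 0) | b.(b.a.0)\{a,c} has moves -b-> m4, -b-> m5
  m3 = b.b.c.(0 + 0) | (a.0)\{a,c} has moves -b-> m6
  m4 = b.c.(0 + 0) | (b.a.0)\{a,c} has moves -b-> m6, -b-> m7
  m5 = c.(0 + 0) | b.(b.a.0)\{a,c} has moves -b-> m7, -c-> m8
  m6 = b.c.(0 + 0) | (a.0)\{a,c} has moves -b-> m9
  m7 = c.(0 + 0) | (b.a.0)\{a,c} has moves -b-> m9, -c-> m10
  m8 = (0 + 0) | b.(b.a.0)\{a,c} has moves -b-> m10
  m9 = c.(0 + 0) | (a.0)\{a,c} has moves -c-> m11
  m10 = (0 + 0) | (b.a.0)\{a,c} has moves -b-> m11
  m11 = (0 + 0) | (a.0)\{a,c} has moves ·
LTS(Q): 15 reachable states
  n0 = (b.b.c.(0 + 0) + c.0) | b.(b.a.0)\{a,c} has moves -b-> n1, -b-> n2, -c-> n3
  n1 = (b.b.c.(0 + 0) + c.0) | (b.a.0)\{a,c} has moves -b-> n4, -b-> n5, -c-> n6
  n2 = b.c.(0 + 0) | b.(b.a.0)\{a,c} has moves -b-> n5, -b-> n7
  n3 = 0 | b.(b.a.0)\{a,c} has moves -b-> n6
  n4 = (b.b.c.(0 + 0) + c.0) | (a.0)\{a,c} has moves -b-> n8, -c-> n9
  n5 = b.c.(0 + 0) | (b.a.0)\{a,c} has moves -b-> n10, -b-> n8
  n6 = 0 | (b.a.0)\{a,c} has moves -b-> n9
  n7 = c.(0 + 0) | b.(b.a.0)\{a,c} has moves -b-> n10, -c-> n11
  n8 = b.c.(0 + 0) | (a.0)\{a,c} has moves -b-> n12
  n9 = 0 | (a.0)\{a,c} has moves ·
  n10 = c.(0 + 0) | (b.a.0)\{a,c} has moves -b-> n12, -c-> n13
  n11 = (0 + 0) | b.(b.a.0)\{a,c} has moves -b-> n13
  n12 = c.(0 + 0) | (a.0)\{a,c} has moves -c-> n14
  n13 = (0 + 0) | (b.a.0)\{a,c} has moves -b-> n14
  n14 = (0 + 0) | (a.0)\{a,c} has moves ·
Bisimilarity quotient blocks:
  B0 = {m0}
  B1 = {m2, n2}
  B2 = {m5, n7}
  B3 = {m8, n11, n3}
  B4 = {m10, n13, n6}
  B5 = {m11, n14, n9}
  B6 = {m7, n10}
  B7 = {m9, n12}
  B8 = {m4, n5}
  B9 = {m6, n8}
  B10 = {m1}
  B11 = {m3}
  B12 = {n0}
  B13 = {n1}
  B14 = {n4}
m0 ∈ B0, n0 ∈ B12 → different blocks

not bisimilar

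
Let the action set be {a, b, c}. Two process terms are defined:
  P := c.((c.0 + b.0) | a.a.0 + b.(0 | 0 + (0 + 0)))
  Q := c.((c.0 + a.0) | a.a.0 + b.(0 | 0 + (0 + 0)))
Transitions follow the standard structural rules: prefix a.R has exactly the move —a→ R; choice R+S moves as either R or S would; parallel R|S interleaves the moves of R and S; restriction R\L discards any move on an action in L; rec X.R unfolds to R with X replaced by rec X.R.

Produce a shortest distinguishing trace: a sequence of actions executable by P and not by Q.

Reachable graph of P (8 states):
  p0 = c.((c.0 + b.0) | a.a.0 + b.(0 | 0 + (0 + 0))) :: —c→ p1
  p1 = (c.0 + b.0) | a.a.0 + b.(0 | 0 + (0 + 0)) :: —a→ p2, —b→ p3, —b→ p4, —c→ p4
  p2 = (c.0 + b.0) | a.0 :: —a→ p5, —b→ p6, —c→ p6
  p3 = 0 | 0 + (0 + 0) :: ·
  p4 = 0 | a.a.0 :: —a→ p6
  p5 = (c.0 + b.0) | 0 :: —b→ p7, —c→ p7
  p6 = 0 | a.0 :: —a→ p7
  p7 = 0 | 0 :: ·
Reachable graph of Q (8 states):
  q0 = c.((c.0 + a.0) | a.a.0 + b.(0 | 0 + (0 + 0))) :: —c→ q1
  q1 = (c.0 + a.0) | a.a.0 + b.(0 | 0 + (0 + 0)) :: —a→ q2, —a→ q3, —b→ q4, —c→ q3
  q2 = (c.0 + a.0) | a.0 :: —a→ q5, —a→ q6, —c→ q6
  q3 = 0 | a.a.0 :: —a→ q6
  q4 = 0 | 0 + (0 + 0) :: ·
  q5 = (c.0 + a.0) | 0 :: —a→ q7, —c→ q7
  q6 = 0 | a.0 :: —a→ q7
  q7 = 0 | 0 :: ·
Run σ = ⟨cab⟩ on P: start {p0}
  step 1 (c): {p1}
  step 2 (a): {p2}
  step 3 (b): {p6}
  ✓ P
Run σ = ⟨cab⟩ on Q: start {q0}
  step 1 (c): {q1}
  step 2 (a): {q2, q3}
  step 3 (b): ∅ (Q stuck)

cab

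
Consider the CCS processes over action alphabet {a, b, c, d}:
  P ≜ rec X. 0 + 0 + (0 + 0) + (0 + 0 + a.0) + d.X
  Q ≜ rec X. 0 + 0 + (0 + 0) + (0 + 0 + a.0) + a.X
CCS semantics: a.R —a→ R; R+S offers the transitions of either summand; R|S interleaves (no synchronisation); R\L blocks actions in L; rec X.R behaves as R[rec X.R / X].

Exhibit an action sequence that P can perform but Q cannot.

P's transition system — 2 states:
  p0 = rec X. 0 + 0 + (0 + 0) + (0 + 0 + a.0) + d.X has moves --a--▸ p1, --d--▸ p0
  p1 = 0 has moves stopped
Q's transition system — 2 states:
  q0 = rec X. 0 + 0 + (0 + 0) + (0 + 0 + a.0) + a.X has moves --a--▸ q0, --a--▸ q1
  q1 = 0 has moves stopped
Trace ⟨d⟩ through P, begin at {p0}:
  [1] d ⇒ {p0}
  ✓ P
Trace ⟨d⟩ through Q, begin at {q0}:
  [1] d ⇒ no successor for Q

d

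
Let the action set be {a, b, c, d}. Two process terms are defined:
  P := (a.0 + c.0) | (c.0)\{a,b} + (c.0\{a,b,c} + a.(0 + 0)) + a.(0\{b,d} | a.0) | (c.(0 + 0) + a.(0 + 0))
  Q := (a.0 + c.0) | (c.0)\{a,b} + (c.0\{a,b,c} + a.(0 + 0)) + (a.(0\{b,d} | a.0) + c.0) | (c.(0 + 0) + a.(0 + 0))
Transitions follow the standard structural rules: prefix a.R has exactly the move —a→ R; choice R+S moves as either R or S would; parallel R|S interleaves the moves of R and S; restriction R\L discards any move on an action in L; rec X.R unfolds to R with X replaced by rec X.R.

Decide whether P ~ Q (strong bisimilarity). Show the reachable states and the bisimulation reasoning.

Reachable graph of P (11 states):
  p0 = (a.0 + c.0) | (c.0)\{a,b} + (c.0\{a,b,c} + a.(0 + 0)) + a.(0\{b,d} | a.0) | (c.(0 + 0) + a.(0 + 0)) | ··a··> p1, ··a··> p2, ··a··> p3, ··a··> p4, ··c··> p2, ··c··> p4, ··c··> p5, ··c··> p6
  p1 = 0 + 0 | stopped
  p2 = 0 | (c.0)\{a,b} | ··c··> p7
  p3 = 0\{b,d} | a.0 | (c.(0 + 0) + a.(0 + 0)) | ··a··> p8, ··a··> p9, ··c··> p9
  p4 = a.(0\{b,d} | a.0) | (0 + 0) | ··a··> p9
  p5 = (a.0 + c.0) | 0\{a,b} | ··a··> p7, ··c··> p7
  p6 = 0\{a,b,c} | stopped
  p7 = 0 | 0\{a,b} | stopped
  p8 = 0\{b,d} | 0 | (c.(0 + 0) + a.(0 + 0)) | ··a··> p10, ··c··> p10
  p9 = 0\{b,d} | a.0 | (0 + 0) | ··a··> p10
  p10 = 0\{b,d} | 0 | (0 + 0) | stopped
Reachable graph of Q (13 states):
  q0 = (a.0 + c.0) | (c.0)\{a,b} + (c.0\{a,b,c} + a.(0 + 0)) + (a.(0\{b,d} | a.0) + c.0) | (c.(0 + 0) + a.(0 + 0)) | ··a··> q1, ··a··> q2, ··a··> q3, ··a··> q4, ··c··> q1, ··c··> q3, ··c··> q5, ··c··> q6, ··c··> q7
  q1 = (a.(0\{b,d} | a.0) + c.0) | (0 + 0) | ··a··> q8, ··c··> q9
  q2 = 0 + 0 | stopped
  q3 = 0 | (c.0)\{a,b} | ··c··> q10
  q4 = 0\{b,d} | a.0 | (c.(0 + 0) + a.(0 + 0)) | ··a··> q11, ··a··> q8, ··c··> q8
  q5 = (a.0 + c.0) | 0\{a,b} | ··a··> q10, ··c··> q10
  q6 = 0 | (c.(0 + 0) + a.(0 + 0)) | ··a··> q9, ··c··> q9
  q7 = 0\{a,b,c} | stopped
  q8 = 0\{b,d} | a.0 | (0 + 0) | ··a··> q12
  q9 = 0 | (0 + 0) | stopped
  q10 = 0 | 0\{a,b} | stopped
  q11 = 0\{b,d} | 0 | (c.(0 + 0) + a.(0 + 0)) | ··a··> q12, ··c··> q12
  q12 = 0\{b,d} | 0 | (0 + 0) | stopped
Bisimilarity quotient blocks:
  B0 = {p0}
  B1 = {p4}
  B2 = {p9, q8}
  B3 = {p1, p10, p6, p7, q10, q12, q2, q7, q9}
  B4 = {p3, q4}
  B5 = {p5, p8, q11, q5, q6}
  B6 = {p2, q3}
  B7 = {q0}
  B8 = {q1}
p0 ∈ B0, q0 ∈ B7 → different blocks

NO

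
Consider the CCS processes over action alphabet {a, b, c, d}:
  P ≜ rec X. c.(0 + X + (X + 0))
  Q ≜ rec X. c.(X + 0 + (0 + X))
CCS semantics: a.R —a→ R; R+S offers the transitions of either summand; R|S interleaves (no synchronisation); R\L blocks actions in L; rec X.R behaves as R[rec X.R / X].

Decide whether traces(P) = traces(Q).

traces(P) = traces(Q)

Reachable graph of P (2 states):
  s0 = rec X. c.(0 + X + (X + 0)) | —c→ s1
  s1 = 0 + (rec X. c.(0 + X + (X + 0))) + ((rec X. c.(0 + X + (X + 0))) + 0) | —c→ s1
Reachable graph of Q (2 states):
  t0 = rec X. c.(X + 0 + (0 + X)) | —c→ t1
  t1 = (rec X. c.(X + 0 + (0 + X))) + 0 + (0 + (rec X. c.(X + 0 + (0 + X)))) | —c→ t1
Partition-refinement fixed point:
  B0 = {s0, s1, t0, t1}
s0 ∈ B0, t0 ∈ B0 → same block
Bisimilar ⇒ trace-equivalent.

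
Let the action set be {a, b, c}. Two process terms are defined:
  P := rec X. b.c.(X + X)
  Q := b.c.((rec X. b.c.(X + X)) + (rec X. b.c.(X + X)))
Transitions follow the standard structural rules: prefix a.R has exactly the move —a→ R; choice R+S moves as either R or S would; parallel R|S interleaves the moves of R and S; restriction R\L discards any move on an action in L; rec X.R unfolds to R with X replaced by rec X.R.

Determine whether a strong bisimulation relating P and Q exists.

bisimilar

P's transition system — 3 states:
  u0 = rec X. b.c.(X + X) :: =b=> u1
  u1 = c.((rec X. b.c.(X + X)) + (rec X. b.c.(X + X))) :: =c=> u2
  u2 = (rec X. b.c.(X + X)) + (rec X. b.c.(X + X)) :: =b=> u1
Q's transition system — 3 states:
  v0 = b.c.((rec X. b.c.(X + X)) + (rec X. b.c.(X + X))) :: =b=> v1
  v1 = c.((rec X. b.c.(X + X)) + (rec X. b.c.(X + X))) :: =c=> v2
  v2 = (rec X. b.c.(X + X)) + (rec X. b.c.(X + X)) :: =b=> v1
Partition-refinement fixed point:
  B0 = {u0, u2, v0, v2}
  B1 = {u1, v1}
u0 ∈ B0, v0 ∈ B0 → same block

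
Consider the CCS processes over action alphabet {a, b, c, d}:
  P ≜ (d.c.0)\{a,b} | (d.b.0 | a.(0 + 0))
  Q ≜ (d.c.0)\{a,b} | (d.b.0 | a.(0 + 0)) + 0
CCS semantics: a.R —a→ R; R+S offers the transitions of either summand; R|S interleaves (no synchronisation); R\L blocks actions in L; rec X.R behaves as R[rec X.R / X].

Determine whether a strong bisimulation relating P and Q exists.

P's transition system — 18 states:
  u0 = (d.c.0)\{a,b} | (d.b.0 | a.(0 + 0)) | ··a··> u1, ··d··> u2, ··d··> u3
  u1 = (d.c.0)\{a,b} | (d.b.0 | (0 + 0)) | ··d··> u4, ··d··> u5
  u2 = (c.0)\{a,b} | (d.b.0 | a.(0 + 0)) | ··a··> u4, ··c··> u6, ··d··> u7
  u3 = (d.c.0)\{a,b} | (b.0 | a.(0 + 0)) | ··a··> u5, ··b··> u8, ··d··> u7
  u4 = (c.0)\{a,b} | (d.b.0 | (0 + 0)) | ··c··> u9, ··d··> u10
  u5 = (d.c.0)\{a,b} | (b.0 | (0 + 0)) | ··b··> u11, ··d··> u10
  u6 = 0\{a,b} | (d.b.0 | a.(0 + 0)) | ··a··> u9, ··d··> u12
  u7 = (c.0)\{a,b} | (b.0 | a.(0 + 0)) | ··a··> u10, ··b··> u13, ··c··> u12
  u8 = (d.c.0)\{a,b} | (0 | a.(0 + 0)) | ··a··> u11, ··d··> u13
  u9 = 0\{a,b} | (d.b.0 | (0 + 0)) | ··d··> u14
  u10 = (c.0)\{a,b} | (b.0 | (0 + 0)) | ··b··> u15, ··c··> u14
  u11 = (d.c.0)\{a,b} | (0 | (0 + 0)) | ··d··> u15
  u12 = 0\{a,b} | (b.0 | a.(0 + 0)) | ··a··> u14, ··b··> u16
  u13 = (c.0)\{a,b} | (0 | a.(0 + 0)) | ··a··> u15, ··c··> u16
  u14 = 0\{a,b} | (b.0 | (0 + 0)) | ··b··> u17
  u15 = (c.0)\{a,b} | (0 | (0 + 0)) | ··c··> u17
  u16 = 0\{a,b} | (0 | a.(0 + 0)) | ··a··> u17
  u17 = 0\{a,b} | (0 | (0 + 0)) | ·
Q's transition system — 18 states:
  v0 = (d.c.0)\{a,b} | (d.b.0 | a.(0 + 0)) + 0 | ··a··> v1, ··d··> v2, ··d··> v3
  v1 = (d.c.0)\{a,b} | (d.b.0 | (0 + 0)) | ··d··> v4, ··d··> v5
  v2 = (c.0)\{a,b} | (d.b.0 | a.(0 + 0)) | ··a··> v4, ··c··> v6, ··d··> v7
  v3 = (d.c.0)\{a,b} | (b.0 | a.(0 + 0)) | ··a··> v5, ··b··> v8, ··d··> v7
  v4 = (c.0)\{a,b} | (d.b.0 | (0 + 0)) | ··c··> v9, ··d··> v10
  v5 = (d.c.0)\{a,b} | (b.0 | (0 + 0)) | ··b··> v11, ··d··> v10
  v6 = 0\{a,b} | (d.b.0 | a.(0 + 0)) | ··a··> v9, ··d··> v12
  v7 = (c.0)\{a,b} | (b.0 | a.(0 + 0)) | ··a··> v10, ··b··> v13, ··c··> v12
  v8 = (d.c.0)\{a,b} | (0 | a.(0 + 0)) | ··a··> v11, ··d··> v13
  v9 = 0\{a,b} | (d.b.0 | (0 + 0)) | ··d··> v14
  v10 = (c.0)\{a,b} | (b.0 | (0 + 0)) | ··b··> v15, ··c··> v14
  v11 = (d.c.0)\{a,b} | (0 | (0 + 0)) | ··d··> v15
  v12 = 0\{a,b} | (b.0 | a.(0 + 0)) | ··a··> v14, ··b··> v16
  v13 = (c.0)\{a,b} | (0 | a.(0 + 0)) | ··a··> v15, ··c··> v16
  v14 = 0\{a,b} | (b.0 | (0 + 0)) | ··b··> v17
  v15 = (c.0)\{a,b} | (0 | (0 + 0)) | ··c··> v17
  v16 = 0\{a,b} | (0 | a.(0 + 0)) | ··a··> v17
  v17 = 0\{a,b} | (0 | (0 + 0)) | ·
Bisimilarity quotient blocks:
  B0 = {u0, v0}
  B1 = {u3, v3}
  B2 = {u7, v7}
  B3 = {u12, v12}
  B4 = {u14, v14}
  B5 = {u17, v17}
  B6 = {u16, v16}
  B7 = {u10, v10}
  B8 = {u15, v15}
  B9 = {u13, v13}
  B10 = {u8, v8}
  B11 = {u11, v11}
  B12 = {u5, v5}
  B13 = {u2, v2}
  B14 = {u4, v4}
  B15 = {u9, v9}
  B16 = {u6, v6}
  B17 = {u1, v1}
u0 ∈ B0, v0 ∈ B0 → same block

YES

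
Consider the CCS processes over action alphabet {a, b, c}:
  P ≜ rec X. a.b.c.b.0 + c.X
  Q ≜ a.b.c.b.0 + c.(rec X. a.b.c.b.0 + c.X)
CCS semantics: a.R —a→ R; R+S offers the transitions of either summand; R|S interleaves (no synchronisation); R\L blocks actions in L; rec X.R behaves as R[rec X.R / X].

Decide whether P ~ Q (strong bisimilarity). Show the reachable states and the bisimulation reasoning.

P ~ Q

P's transition system — 5 states:
  p0 = rec X. a.b.c.b.0 + c.X | —a→ p1, —c→ p0
  p1 = b.c.b.0 | —b→ p2
  p2 = c.b.0 | —c→ p3
  p3 = b.0 | —b→ p4
  p4 = 0 | ∅
Q's transition system — 6 states:
  q0 = a.b.c.b.0 + c.(rec X. a.b.c.b.0 + c.X) | —a→ q1, —c→ q2
  q1 = b.c.b.0 | —b→ q3
  q2 = rec X. a.b.c.b.0 + c.X | —a→ q1, —c→ q2
  q3 = c.b.0 | —c→ q4
  q4 = b.0 | —b→ q5
  q5 = 0 | ∅
Partition-refinement fixed point:
  B0 = {p0, q0, q2}
  B1 = {p1, q1}
  B2 = {p2, q3}
  B3 = {p3, q4}
  B4 = {p4, q5}
p0 ∈ B0, q0 ∈ B0 → same block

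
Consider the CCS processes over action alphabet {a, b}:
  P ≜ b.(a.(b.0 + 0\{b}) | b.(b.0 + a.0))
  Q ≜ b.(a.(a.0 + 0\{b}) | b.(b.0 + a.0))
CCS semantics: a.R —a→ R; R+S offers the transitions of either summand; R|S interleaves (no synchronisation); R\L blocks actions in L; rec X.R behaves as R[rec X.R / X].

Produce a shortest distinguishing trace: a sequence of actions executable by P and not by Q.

babbb

Reachable graph of P (10 states):
  p0 = b.(a.(b.0 + 0\{b}) | b.(b.0 + a.0)) → -b-> p1
  p1 = a.(b.0 + 0\{b}) | b.(b.0 + a.0) → -a-> p2, -b-> p3
  p2 = (b.0 + 0\{b}) | b.(b.0 + a.0) → -b-> p4, -b-> p5
  p3 = a.(b.0 + 0\{b}) | (b.0 + a.0) → -a-> p4, -a-> p6, -b-> p6
  p4 = (b.0 + 0\{b}) | (b.0 + a.0) → -a-> p7, -b-> p7, -b-> p8
  p5 = 0 | b.(b.0 + a.0) → -b-> p8
  p6 = a.(b.0 + 0\{b}) | 0 → -a-> p7
  p7 = (b.0 + 0\{b}) | 0 → -b-> p9
  p8 = 0 | (b.0 + a.0) → -a-> p9, -b-> p9
  p9 = 0 | 0 → deadlocked
Reachable graph of Q (10 states):
  q0 = b.(a.(a.0 + 0\{b}) | b.(b.0 + a.0)) → -b-> q1
  q1 = a.(a.0 + 0\{b}) | b.(b.0 + a.0) → -a-> q2, -b-> q3
  q2 = (a.0 + 0\{b}) | b.(b.0 + a.0) → -a-> q4, -b-> q5
  q3 = a.(a.0 + 0\{b}) | (b.0 + a.0) → -a-> q5, -a-> q6, -b-> q6
  q4 = 0 | b.(b.0 + a.0) → -b-> q7
  q5 = (a.0 + 0\{b}) | (b.0 + a.0) → -a-> q7, -a-> q8, -b-> q8
  q6 = a.(a.0 + 0\{b}) | 0 → -a-> q8
  q7 = 0 | (b.0 + a.0) → -a-> q9, -b-> q9
  q8 = (a.0 + 0\{b}) | 0 → -a-> q9
  q9 = 0 | 0 → deadlocked
Run σ = ⟨babbb⟩ on P: start {p0}
  after b @ step 1: {p1}
  after a @ step 2: {p2}
  after b @ step 3: {p4, p5}
  after b @ step 4: {p7, p8}
  after b @ step 5: {p9}
  P completes σ.
Run σ = ⟨babbb⟩ on Q: start {q0}
  after b @ step 1: {q1}
  after a @ step 2: {q2}
  after b @ step 3: {q5}
  after b @ step 4: {q8}
  after b @ step 5: ∅  — Q cannot continue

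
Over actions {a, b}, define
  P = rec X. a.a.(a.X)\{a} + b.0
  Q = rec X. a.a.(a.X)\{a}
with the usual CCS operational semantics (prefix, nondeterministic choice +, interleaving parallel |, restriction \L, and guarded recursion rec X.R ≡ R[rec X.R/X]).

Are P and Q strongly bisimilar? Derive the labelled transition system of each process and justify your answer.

NO

Reachable graph of P (4 states):
  m0 = rec X. a.a.(a.X)\{a} + b.0 :: ··a··> m1, ··b··> m2
  m1 = a.(a.(rec X. a.a.(a.X)\{a} + b.0))\{a} :: ··a··> m3
  m2 = 0 :: deadlocked
  m3 = (a.(rec X. a.a.(a.X)\{a} + b.0))\{a} :: deadlocked
Reachable graph of Q (3 states):
  n0 = rec X. a.a.(a.X)\{a} :: ··a··> n1
  n1 = a.(a.(rec X. a.a.(a.X)\{a}))\{a} :: ··a··> n2
  n2 = (a.(rec X. a.a.(a.X)\{a}))\{a} :: deadlocked
Bisimilarity quotient blocks:
  B0 = {m0}
  B1 = {m1, n1}
  B2 = {m2, m3, n2}
  B3 = {n0}
m0 ∈ B0, n0 ∈ B3 → different blocks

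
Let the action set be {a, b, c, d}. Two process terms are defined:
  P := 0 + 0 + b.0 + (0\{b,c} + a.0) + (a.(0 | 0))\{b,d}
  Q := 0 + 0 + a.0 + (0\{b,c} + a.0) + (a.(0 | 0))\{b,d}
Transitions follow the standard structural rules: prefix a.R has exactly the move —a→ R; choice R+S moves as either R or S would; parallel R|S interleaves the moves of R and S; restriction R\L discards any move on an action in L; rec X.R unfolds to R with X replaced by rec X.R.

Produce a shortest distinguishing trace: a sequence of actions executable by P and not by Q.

b

LTS(P): 3 reachable states
  p0 = 0 + 0 + b.0 + (0\{b,c} + a.0) + (a.(0 | 0))\{b,d} ⊢ -a-> p1, -a-> p2, -b-> p2
  p1 = (0 | 0)\{b,d} ⊢ stopped
  p2 = 0 ⊢ stopped
LTS(Q): 3 reachable states
  q0 = 0 + 0 + a.0 + (0\{b,c} + a.0) + (a.(0 | 0))\{b,d} ⊢ -a-> q1, -a-> q2
  q1 = (0 | 0)\{b,d} ⊢ stopped
  q2 = 0 ⊢ stopped
Trace ⟨b⟩ through P, begin at {p0}:
  after b @ step 1: {p2}
  P completes σ.
Trace ⟨b⟩ through Q, begin at {q0}:
  after b @ step 1: ∅  — Q cannot continue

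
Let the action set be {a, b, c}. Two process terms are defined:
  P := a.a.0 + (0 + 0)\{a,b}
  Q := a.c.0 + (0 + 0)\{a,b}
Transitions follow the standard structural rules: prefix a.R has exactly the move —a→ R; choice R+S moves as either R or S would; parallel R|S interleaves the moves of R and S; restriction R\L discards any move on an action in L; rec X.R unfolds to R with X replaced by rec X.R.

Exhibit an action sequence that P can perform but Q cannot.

Reachable graph of P (3 states):
  p0 = a.a.0 + (0 + 0)\{a,b} :: ··a··> p1
  p1 = a.0 :: ··a··> p2
  p2 = 0 :: (no moves)
Reachable graph of Q (3 states):
  q0 = a.c.0 + (0 + 0)\{a,b} :: ··a··> q1
  q1 = c.0 :: ··c··> q2
  q2 = 0 :: (no moves)
Trace ⟨aa⟩ through P, begin at {p0}:
  step 1 (a): {p1}
  step 2 (a): {p2}
  — P admits the full trace.
Trace ⟨aa⟩ through Q, begin at {q0}:
  step 1 (a): {q1}
  step 2 (a): ∅ (Q stuck)

aa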